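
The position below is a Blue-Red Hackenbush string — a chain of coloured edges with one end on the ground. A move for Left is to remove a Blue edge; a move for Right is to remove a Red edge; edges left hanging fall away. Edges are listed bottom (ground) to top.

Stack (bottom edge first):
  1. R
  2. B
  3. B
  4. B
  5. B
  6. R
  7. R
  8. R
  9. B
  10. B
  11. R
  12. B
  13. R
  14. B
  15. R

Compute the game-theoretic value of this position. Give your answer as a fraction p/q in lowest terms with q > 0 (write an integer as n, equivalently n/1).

v_1 [R]  L=[(no moves)]  R=[0]  ⇒ -1
v_2 [RB]  L=[-1]  R=[0]  ⇒ -1/2
v_3 [RBB]  L=[-1,-1/2]  R=[0]  ⇒ -1/4
v_4 [RBBB]  L=[-1,-1/2,-1/4]  R=[0]  ⇒ -1/8
v_5 [RBBBB]  L=[-1,-1/2,-1/4,-1/8]  R=[0]  ⇒ -1/16
v_6 [RBBBBR]  L=[-1,-1/2,-1/4,-1/8]  R=[-1/16,0]  ⇒ -3/32
v_7 [RBBBBRR]  L=[-1,-1/2,-1/4,-1/8]  R=[-3/32,-1/16,0]  ⇒ -7/64
v_8 [RBBBBRRR]  L=[-1,-1/2,-1/4,-1/8]  R=[-7/64,-3/32,-1/16,0]  ⇒ -15/128
v_9 [RBBBBRRRB]  L=[-1,-1/2,-1/4,-1/8,-15/128]  R=[-7/64,-3/32,-1/16,0]  ⇒ -29/256
v_10 [RBBBBRRRBB]  L=[-1,-1/2,-1/4,-1/8,-15/128,-29/256]  R=[-7/64,-3/32,-1/16,0]  ⇒ -57/512
v_11 [RBBBBRRRBBR]  L=[-1,-1/2,-1/4,-1/8,-15/128,-29/256]  R=[-57/512,-7/64,-3/32,-1/16,0]  ⇒ -115/1024
v_12 [RBBBBRRRBBRB]  L=[-1,-1/2,-1/4,-1/8,-15/128,-29/256,-115/1024]  R=[-57/512,-7/64,-3/32,-1/16,0]  ⇒ -229/2048
v_13 [RBBBBRRRBBRBR]  L=[-1,-1/2,-1/4,-1/8,-15/128,-29/256,-115/1024]  R=[-229/2048,-57/512,-7/64,-3/32,-1/16,0]  ⇒ -459/4096
v_14 [RBBBBRRRBBRBRB]  L=[-1,-1/2,-1/4,-1/8,-15/128,-29/256,-115/1024,-459/4096]  R=[-229/2048,-57/512,-7/64,-3/32,-1/16,0]  ⇒ -917/8192
v_15 [RBBBBRRRBBRBRBR]  L=[-1,-1/2,-1/4,-1/8,-15/128,-29/256,-115/1024,-459/4096]  R=[-917/8192,-229/2048,-57/512,-7/64,-3/32,-1/16,0]  ⇒ -1835/16384

-1835/16384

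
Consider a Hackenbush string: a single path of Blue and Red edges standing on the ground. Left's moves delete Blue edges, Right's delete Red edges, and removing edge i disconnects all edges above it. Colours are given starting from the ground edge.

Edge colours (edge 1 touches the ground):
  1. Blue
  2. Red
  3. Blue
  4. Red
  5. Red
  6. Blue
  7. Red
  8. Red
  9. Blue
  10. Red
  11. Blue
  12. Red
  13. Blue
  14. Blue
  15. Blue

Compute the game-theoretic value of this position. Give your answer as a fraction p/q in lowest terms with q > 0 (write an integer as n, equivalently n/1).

9391/16384

Build g(s[:k]) for k = 1..15, string s = Blue Red Blue Red Red Blue Red Red Blue Red Blue Red Blue Blue Blue.
g(B) = { 0 | · } gives 1
g(BR) = { 0 | 1 } gives 1/2
g(BRB) = { 0; 1/2 | 1 } gives 3/4
g(BRBR) = { 0; 1/2 | 3/4; 1 } gives 5/8
g(BRBRR) = { 0; 1/2 | 5/8; 3/4; 1 } gives 9/16
g(BRBRRB) = { 0; 1/2; 9/16 | 5/8; 3/4; 1 } gives 19/32
g(BRBRRBR) = { 0; 1/2; 9/16 | 19/32; 5/8; 3/4; 1 } gives 37/64
g(BRBRRBRR) = { 0; 1/2; 9/16 | 37/64; 19/32; 5/8; 3/4; 1 } gives 73/128
g(BRBRRBRRB) = { 0; 1/2; 9/16; 73/128 | 37/64; 19/32; 5/8; 3/4; 1 } gives 147/256
g(BRBRRBRRBR) = { 0; 1/2; 9/16; 73/128 | 147/256; 37/64; 19/32; 5/8; 3/4; 1 } gives 293/512
g(BRBRRBRRBRB) = { 0; 1/2; 9/16; 73/128; 293/512 | 147/256; 37/64; 19/32; 5/8; 3/4; 1 } gives 587/1024
g(BRBRRBRRBRBR) = { 0; 1/2; 9/16; 73/128; 293/512 | 587/1024; 147/256; 37/64; 19/32; 5/8; 3/4; 1 } gives 1173/2048
g(BRBRRBRRBRBRB) = { 0; 1/2; 9/16; 73/128; 293/512; 1173/2048 | 587/1024; 147/256; 37/64; 19/32; 5/8; 3/4; 1 } gives 2347/4096
g(BRBRRBRRBRBRBB) = { 0; 1/2; 9/16; 73/128; 293/512; 1173/2048; 2347/4096 | 587/1024; 147/256; 37/64; 19/32; 5/8; 3/4; 1 } gives 4695/8192
g(BRBRRBRRBRBRBBB) = { 0; 1/2; 9/16; 73/128; 293/512; 1173/2048; 2347/4096; 4695/8192 | 587/1024; 147/256; 37/64; 19/32; 5/8; 3/4; 1 } gives 9391/16384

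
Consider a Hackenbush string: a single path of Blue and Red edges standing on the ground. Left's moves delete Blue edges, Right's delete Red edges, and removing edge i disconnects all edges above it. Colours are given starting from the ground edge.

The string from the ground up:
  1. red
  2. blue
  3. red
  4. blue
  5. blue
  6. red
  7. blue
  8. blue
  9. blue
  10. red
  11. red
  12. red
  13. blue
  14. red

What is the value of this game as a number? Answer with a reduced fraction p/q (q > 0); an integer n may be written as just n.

-4667/8192

Build g(s[:k]) for k = 1..14, string s = red blue red blue blue red blue blue blue red red red blue red.
edge 1 of 14 (red): { — | 0 } → -1
edge 2 of 14 (blue): { -1 | 0 } → -1/2
edge 3 of 14 (red): { -1 | -1/2 0 } → -3/4
edge 4 of 14 (blue): { -1 -3/4 | -1/2 0 } → -5/8
edge 5 of 14 (blue): { -1 -3/4 -5/8 | -1/2 0 } → -9/16
edge 6 of 14 (red): { -1 -3/4 -5/8 | -9/16 -1/2 0 } → -19/32
edge 7 of 14 (blue): { -1 -3/4 -5/8 -19/32 | -9/16 -1/2 0 } → -37/64
edge 8 of 14 (blue): { -1 -3/4 -5/8 -19/32 -37/64 | -9/16 -1/2 0 } → -73/128
edge 9 of 14 (blue): { -1 -3/4 -5/8 -19/32 -37/64 -73/128 | -9/16 -1/2 0 } → -145/256
edge 10 of 14 (red): { -1 -3/4 -5/8 -19/32 -37/64 -73/128 | -145/256 -9/16 -1/2 0 } → -291/512
edge 11 of 14 (red): { -1 -3/4 -5/8 -19/32 -37/64 -73/128 | -291/512 -145/256 -9/16 -1/2 0 } → -583/1024
edge 12 of 14 (red): { -1 -3/4 -5/8 -19/32 -37/64 -73/128 | -583/1024 -291/512 -145/256 -9/16 -1/2 0 } → -1167/2048
edge 13 of 14 (blue): { -1 -3/4 -5/8 -19/32 -37/64 -73/128 -1167/2048 | -583/1024 -291/512 -145/256 -9/16 -1/2 0 } → -2333/4096
edge 14 of 14 (red): { -1 -3/4 -5/8 -19/32 -37/64 -73/128 -1167/2048 | -2333/4096 -583/1024 -291/512 -145/256 -9/16 -1/2 0 } → -4667/8192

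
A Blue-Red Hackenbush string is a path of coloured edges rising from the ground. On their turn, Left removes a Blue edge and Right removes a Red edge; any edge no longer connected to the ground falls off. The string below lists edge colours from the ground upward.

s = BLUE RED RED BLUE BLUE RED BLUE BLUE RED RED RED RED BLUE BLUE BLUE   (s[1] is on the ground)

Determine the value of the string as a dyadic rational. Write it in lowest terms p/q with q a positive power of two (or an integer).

6927/16384

1 of 15 · B · max L 0 · min R +∞ gives 1
2 of 15 · BR · max L 0 · min R 1 gives 1/2
3 of 15 · BRR · max L 0 · min R 1/2 gives 1/4
4 of 15 · BRRB · max L 1/4 · min R 1/2 gives 3/8
5 of 15 · BRRBB · max L 3/8 · min R 1/2 gives 7/16
6 of 15 · BRRBBR · max L 3/8 · min R 7/16 gives 13/32
7 of 15 · BRRBBRB · max L 13/32 · min R 7/16 gives 27/64
8 of 15 · BRRBBRBB · max L 27/64 · min R 7/16 gives 55/128
9 of 15 · BRRBBRBBR · max L 27/64 · min R 55/128 gives 109/256
10 of 15 · BRRBBRBBRR · max L 27/64 · min R 109/256 gives 217/512
11 of 15 · BRRBBRBBRRR · max L 27/64 · min R 217/512 gives 433/1024
12 of 15 · BRRBBRBBRRRR · max L 27/64 · min R 433/1024 gives 865/2048
13 of 15 · BRRBBRBBRRRRB · max L 865/2048 · min R 433/1024 gives 1731/4096
14 of 15 · BRRBBRBBRRRRBB · max L 1731/4096 · min R 433/1024 gives 3463/8192
15 of 15 · BRRBBRBBRRRRBBB · max L 3463/8192 · min R 433/1024 gives 6927/16384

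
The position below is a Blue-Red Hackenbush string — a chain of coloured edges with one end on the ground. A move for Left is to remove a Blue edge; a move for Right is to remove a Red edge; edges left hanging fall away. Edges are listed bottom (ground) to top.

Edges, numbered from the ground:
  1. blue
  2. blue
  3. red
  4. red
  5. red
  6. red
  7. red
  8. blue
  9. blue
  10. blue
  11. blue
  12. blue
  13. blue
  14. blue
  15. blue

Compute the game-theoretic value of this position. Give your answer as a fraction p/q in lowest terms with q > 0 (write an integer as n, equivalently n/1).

1 of 15 · b · max L 0 · min R +∞ → 1
2 of 15 · bb · max L 1 · min R +∞ → 2
3 of 15 · bbr · max L 1 · min R 2 → 3/2
4 of 15 · bbrr · max L 1 · min R 3/2 → 5/4
5 of 15 · bbrrr · max L 1 · min R 5/4 → 9/8
6 of 15 · bbrrrr · max L 1 · min R 9/8 → 17/16
7 of 15 · bbrrrrr · max L 1 · min R 17/16 → 33/32
8 of 15 · bbrrrrrb · max L 33/32 · min R 17/16 → 67/64
9 of 15 · bbrrrrrbb · max L 67/64 · min R 17/16 → 135/128
10 of 15 · bbrrrrrbbb · max L 135/128 · min R 17/16 → 271/256
11 of 15 · bbrrrrrbbbb · max L 271/256 · min R 17/16 → 543/512
12 of 15 · bbrrrrrbbbbb · max L 543/512 · min R 17/16 → 1087/1024
13 of 15 · bbrrrrrbbbbbb · max L 1087/1024 · min R 17/16 → 2175/2048
14 of 15 · bbrrrrrbbbbbbb · max L 2175/2048 · min R 17/16 → 4351/4096
15 of 15 · bbrrrrrbbbbbbbb · max L 4351/4096 · min R 17/16 → 8703/8192

8703/8192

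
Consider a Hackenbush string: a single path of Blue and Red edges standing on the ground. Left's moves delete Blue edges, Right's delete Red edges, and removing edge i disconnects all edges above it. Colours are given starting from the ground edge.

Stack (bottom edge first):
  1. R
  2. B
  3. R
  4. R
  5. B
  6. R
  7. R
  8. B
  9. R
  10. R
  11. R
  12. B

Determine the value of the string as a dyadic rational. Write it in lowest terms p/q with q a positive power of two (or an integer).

G(R) = {  | 0 } = -1
G(RB) = { -1 | 0 } = -1/2
G(RBR) = { -1 | -1/2; 0 } = -3/4
G(RBRR) = { -1 | -3/4; -1/2; 0 } = -7/8
G(RBRRB) = { -1; -7/8 | -3/4; -1/2; 0 } = -13/16
G(RBRRBR) = { -1; -7/8 | -13/16; -3/4; -1/2; 0 } = -27/32
G(RBRRBRR) = { -1; -7/8 | -27/32; -13/16; -3/4; -1/2; 0 } = -55/64
G(RBRRBRRB) = { -1; -7/8; -55/64 | -27/32; -13/16; -3/4; -1/2; 0 } = -109/128
G(RBRRBRRBR) = { -1; -7/8; -55/64 | -109/128; -27/32; -13/16; -3/4; -1/2; 0 } = -219/256
G(RBRRBRRBRR) = { -1; -7/8; -55/64 | -219/256; -109/128; -27/32; -13/16; -3/4; -1/2; 0 } = -439/512
G(RBRRBRRBRRR) = { -1; -7/8; -55/64 | -439/512; -219/256; -109/128; -27/32; -13/16; -3/4; -1/2; 0 } = -879/1024
G(RBRRBRRBRRRB) = { -1; -7/8; -55/64; -879/1024 | -439/512; -219/256; -109/128; -27/32; -13/16; -3/4; -1/2; 0 } = -1757/2048

-1757/2048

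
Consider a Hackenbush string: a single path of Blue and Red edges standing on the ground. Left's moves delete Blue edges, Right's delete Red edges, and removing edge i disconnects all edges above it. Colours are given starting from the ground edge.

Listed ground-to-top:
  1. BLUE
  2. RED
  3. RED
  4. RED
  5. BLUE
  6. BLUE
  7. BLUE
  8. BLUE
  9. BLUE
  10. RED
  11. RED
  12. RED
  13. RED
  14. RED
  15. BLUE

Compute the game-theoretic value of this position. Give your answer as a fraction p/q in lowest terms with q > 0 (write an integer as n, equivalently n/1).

3971/16384

Recurse on prefixes of the 15-edge string BLUE RED RED RED BLUE BLUE BLUE BLUE BLUE RED RED RED RED RED BLUE:
value(B) = { 0 | ∅ } → 1
value(BR) = { 0 | 1 } → 1/2
value(BRR) = { 0 | 1/2; 1 } → 1/4
value(BRRR) = { 0 | 1/4; 1/2; 1 } → 1/8
value(BRRRB) = { 0; 1/8 | 1/4; 1/2; 1 } → 3/16
value(BRRRBB) = { 0; 1/8; 3/16 | 1/4; 1/2; 1 } → 7/32
value(BRRRBBB) = { 0; 1/8; 3/16; 7/32 | 1/4; 1/2; 1 } → 15/64
value(BRRRBBBB) = { 0; 1/8; 3/16; 7/32; 15/64 | 1/4; 1/2; 1 } → 31/128
value(BRRRBBBBB) = { 0; 1/8; 3/16; 7/32; 15/64; 31/128 | 1/4; 1/2; 1 } → 63/256
value(BRRRBBBBBR) = { 0; 1/8; 3/16; 7/32; 15/64; 31/128 | 63/256; 1/4; 1/2; 1 } → 125/512
value(BRRRBBBBBRR) = { 0; 1/8; 3/16; 7/32; 15/64; 31/128 | 125/512; 63/256; 1/4; 1/2; 1 } → 249/1024
value(BRRRBBBBBRRR) = { 0; 1/8; 3/16; 7/32; 15/64; 31/128 | 249/1024; 125/512; 63/256; 1/4; 1/2; 1 } → 497/2048
value(BRRRBBBBBRRRR) = { 0; 1/8; 3/16; 7/32; 15/64; 31/128 | 497/2048; 249/1024; 125/512; 63/256; 1/4; 1/2; 1 } → 993/4096
value(BRRRBBBBBRRRRR) = { 0; 1/8; 3/16; 7/32; 15/64; 31/128 | 993/4096; 497/2048; 249/1024; 125/512; 63/256; 1/4; 1/2; 1 } → 1985/8192
value(BRRRBBBBBRRRRRB) = { 0; 1/8; 3/16; 7/32; 15/64; 31/128; 1985/8192 | 993/4096; 497/2048; 249/1024; 125/512; 63/256; 1/4; 1/2; 1 } → 3971/16384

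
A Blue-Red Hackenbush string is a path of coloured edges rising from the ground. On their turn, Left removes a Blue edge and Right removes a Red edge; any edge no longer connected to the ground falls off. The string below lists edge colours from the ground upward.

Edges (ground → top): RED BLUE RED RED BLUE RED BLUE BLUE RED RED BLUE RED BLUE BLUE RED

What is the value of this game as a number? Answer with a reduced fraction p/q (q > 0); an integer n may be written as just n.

-13523/16384

step 1: add RED to get R; options L={ none } R={ 0 } ⇒ -1
step 2: add BLUE to get RB; options L={ -1 } R={ 0 } ⇒ -1/2
step 3: add RED to get RBR; options L={ -1 } R={ -1/2, 0 } ⇒ -3/4
step 4: add RED to get RBRR; options L={ -1 } R={ -3/4, -1/2, 0 } ⇒ -7/8
step 5: add BLUE to get RBRRB; options L={ -1, -7/8 } R={ -3/4, -1/2, 0 } ⇒ -13/16
step 6: add RED to get RBRRBR; options L={ -1, -7/8 } R={ -13/16, -3/4, -1/2, 0 } ⇒ -27/32
step 7: add BLUE to get RBRRBRB; options L={ -1, -7/8, -27/32 } R={ -13/16, -3/4, -1/2, 0 } ⇒ -53/64
step 8: add BLUE to get RBRRBRBB; options L={ -1, -7/8, -27/32, -53/64 } R={ -13/16, -3/4, -1/2, 0 } ⇒ -105/128
step 9: add RED to get RBRRBRBBR; options L={ -1, -7/8, -27/32, -53/64 } R={ -105/128, -13/16, -3/4, -1/2, 0 } ⇒ -211/256
step 10: add RED to get RBRRBRBBRR; options L={ -1, -7/8, -27/32, -53/64 } R={ -211/256, -105/128, -13/16, -3/4, -1/2, 0 } ⇒ -423/512
step 11: add BLUE to get RBRRBRBBRRB; options L={ -1, -7/8, -27/32, -53/64, -423/512 } R={ -211/256, -105/128, -13/16, -3/4, -1/2, 0 } ⇒ -845/1024
step 12: add RED to get RBRRBRBBRRBR; options L={ -1, -7/8, -27/32, -53/64, -423/512 } R={ -845/1024, -211/256, -105/128, -13/16, -3/4, -1/2, 0 } ⇒ -1691/2048
step 13: add BLUE to get RBRRBRBBRRBRB; options L={ -1, -7/8, -27/32, -53/64, -423/512, -1691/2048 } R={ -845/1024, -211/256, -105/128, -13/16, -3/4, -1/2, 0 } ⇒ -3381/4096
step 14: add BLUE to get RBRRBRBBRRBRBB; options L={ -1, -7/8, -27/32, -53/64, -423/512, -1691/2048, -3381/4096 } R={ -845/1024, -211/256, -105/128, -13/16, -3/4, -1/2, 0 } ⇒ -6761/8192
step 15: add RED to get RBRRBRBBRRBRBBR; options L={ -1, -7/8, -27/32, -53/64, -423/512, -1691/2048, -3381/4096 } R={ -6761/8192, -845/1024, -211/256, -105/128, -13/16, -3/4, -1/2, 0 } ⇒ -13523/16384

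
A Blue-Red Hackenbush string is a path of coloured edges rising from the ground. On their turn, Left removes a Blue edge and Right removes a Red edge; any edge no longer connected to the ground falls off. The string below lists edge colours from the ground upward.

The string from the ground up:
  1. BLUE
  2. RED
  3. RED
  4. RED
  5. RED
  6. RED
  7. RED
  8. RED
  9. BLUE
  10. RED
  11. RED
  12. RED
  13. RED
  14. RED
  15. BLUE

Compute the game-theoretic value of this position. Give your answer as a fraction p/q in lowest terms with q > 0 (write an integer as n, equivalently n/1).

131/16384

g(B) = { 0 | none } = 1
g(BR) = { 0 | 1 } = 1/2
g(BRR) = { 0 | 1/2,1 } = 1/4
g(BRRR) = { 0 | 1/4,1/2,1 } = 1/8
g(BRRRR) = { 0 | 1/8,1/4,1/2,1 } = 1/16
g(BRRRRR) = { 0 | 1/16,1/8,1/4,1/2,1 } = 1/32
g(BRRRRRR) = { 0 | 1/32,1/16,1/8,1/4,1/2,1 } = 1/64
g(BRRRRRRR) = { 0 | 1/64,1/32,1/16,1/8,1/4,1/2,1 } = 1/128
g(BRRRRRRRB) = { 0,1/128 | 1/64,1/32,1/16,1/8,1/4,1/2,1 } = 3/256
g(BRRRRRRRBR) = { 0,1/128 | 3/256,1/64,1/32,1/16,1/8,1/4,1/2,1 } = 5/512
g(BRRRRRRRBRR) = { 0,1/128 | 5/512,3/256,1/64,1/32,1/16,1/8,1/4,1/2,1 } = 9/1024
g(BRRRRRRRBRRR) = { 0,1/128 | 9/1024,5/512,3/256,1/64,1/32,1/16,1/8,1/4,1/2,1 } = 17/2048
g(BRRRRRRRBRRRR) = { 0,1/128 | 17/2048,9/1024,5/512,3/256,1/64,1/32,1/16,1/8,1/4,1/2,1 } = 33/4096
g(BRRRRRRRBRRRRR) = { 0,1/128 | 33/4096,17/2048,9/1024,5/512,3/256,1/64,1/32,1/16,1/8,1/4,1/2,1 } = 65/8192
g(BRRRRRRRBRRRRRB) = { 0,1/128,65/8192 | 33/4096,17/2048,9/1024,5/512,3/256,1/64,1/32,1/16,1/8,1/4,1/2,1 } = 131/16384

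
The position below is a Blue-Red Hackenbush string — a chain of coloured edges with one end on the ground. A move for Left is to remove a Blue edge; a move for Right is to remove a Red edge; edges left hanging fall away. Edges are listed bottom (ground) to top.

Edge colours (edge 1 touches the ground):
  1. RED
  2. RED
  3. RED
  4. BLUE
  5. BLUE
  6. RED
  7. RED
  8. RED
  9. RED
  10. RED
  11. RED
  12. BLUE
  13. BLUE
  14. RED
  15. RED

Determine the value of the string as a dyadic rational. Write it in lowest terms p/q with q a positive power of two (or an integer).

edge 1 of 15 (RED): { (no moves) | 0 } so -1
edge 2 of 15 (RED): { (no moves) | -1,0 } so -2
edge 3 of 15 (RED): { (no moves) | -2,-1,0 } so -3
edge 4 of 15 (BLUE): { -3 | -2,-1,0 } so -5/2
edge 5 of 15 (BLUE): { -3,-5/2 | -2,-1,0 } so -9/4
edge 6 of 15 (RED): { -3,-5/2 | -9/4,-2,-1,0 } so -19/8
edge 7 of 15 (RED): { -3,-5/2 | -19/8,-9/4,-2,-1,0 } so -39/16
edge 8 of 15 (RED): { -3,-5/2 | -39/16,-19/8,-9/4,-2,-1,0 } so -79/32
edge 9 of 15 (RED): { -3,-5/2 | -79/32,-39/16,-19/8,-9/4,-2,-1,0 } so -159/64
edge 10 of 15 (RED): { -3,-5/2 | -159/64,-79/32,-39/16,-19/8,-9/4,-2,-1,0 } so -319/128
edge 11 of 15 (RED): { -3,-5/2 | -319/128,-159/64,-79/32,-39/16,-19/8,-9/4,-2,-1,0 } so -639/256
edge 12 of 15 (BLUE): { -3,-5/2,-639/256 | -319/128,-159/64,-79/32,-39/16,-19/8,-9/4,-2,-1,0 } so -1277/512
edge 13 of 15 (BLUE): { -3,-5/2,-639/256,-1277/512 | -319/128,-159/64,-79/32,-39/16,-19/8,-9/4,-2,-1,0 } so -2553/1024
edge 14 of 15 (RED): { -3,-5/2,-639/256,-1277/512 | -2553/1024,-319/128,-159/64,-79/32,-39/16,-19/8,-9/4,-2,-1,0 } so -5107/2048
edge 15 of 15 (RED): { -3,-5/2,-639/256,-1277/512 | -5107/2048,-2553/1024,-319/128,-159/64,-79/32,-39/16,-19/8,-9/4,-2,-1,0 } so -10215/4096

-10215/4096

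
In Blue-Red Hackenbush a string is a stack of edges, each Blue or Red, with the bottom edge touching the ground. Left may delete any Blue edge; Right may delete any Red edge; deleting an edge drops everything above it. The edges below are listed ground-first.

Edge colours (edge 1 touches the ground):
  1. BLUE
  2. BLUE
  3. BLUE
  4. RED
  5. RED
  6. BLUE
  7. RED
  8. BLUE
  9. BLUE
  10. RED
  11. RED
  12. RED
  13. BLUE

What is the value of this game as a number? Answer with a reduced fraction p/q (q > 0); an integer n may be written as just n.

Build value(s[:k]) for k = 1..13, string s = BLUE BLUE BLUE RED RED BLUE RED BLUE BLUE RED RED RED BLUE.
1 of 13 · B · max L 0 · min R +∞ -> 1
2 of 13 · BB · max L 1 · min R +∞ -> 2
3 of 13 · BBB · max L 2 · min R +∞ -> 3
4 of 13 · BBBR · max L 2 · min R 3 -> 5/2
5 of 13 · BBBRR · max L 2 · min R 5/2 -> 9/4
6 of 13 · BBBRRB · max L 9/4 · min R 5/2 -> 19/8
7 of 13 · BBBRRBR · max L 9/4 · min R 19/8 -> 37/16
8 of 13 · BBBRRBRB · max L 37/16 · min R 19/8 -> 75/32
9 of 13 · BBBRRBRBB · max L 75/32 · min R 19/8 -> 151/64
10 of 13 · BBBRRBRBBR · max L 75/32 · min R 151/64 -> 301/128
11 of 13 · BBBRRBRBBRR · max L 75/32 · min R 301/128 -> 601/256
12 of 13 · BBBRRBRBBRRR · max L 75/32 · min R 601/256 -> 1201/512
13 of 13 · BBBRRBRBBRRRB · max L 1201/512 · min R 601/256 -> 2403/1024

2403/1024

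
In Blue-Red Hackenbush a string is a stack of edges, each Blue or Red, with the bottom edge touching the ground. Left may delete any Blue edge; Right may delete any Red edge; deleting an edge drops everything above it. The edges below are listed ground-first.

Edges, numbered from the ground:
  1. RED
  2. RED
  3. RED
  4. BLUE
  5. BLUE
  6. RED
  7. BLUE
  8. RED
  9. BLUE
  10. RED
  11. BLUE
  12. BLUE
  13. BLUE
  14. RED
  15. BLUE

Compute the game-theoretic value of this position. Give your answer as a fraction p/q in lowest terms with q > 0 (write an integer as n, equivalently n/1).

-9541/4096

g_1 [R]  L=[—]  R=[0]  → -1
g_2 [RR]  L=[—]  R=[-1, 0]  → -2
g_3 [RRR]  L=[—]  R=[-2, -1, 0]  → -3
g_4 [RRRB]  L=[-3]  R=[-2, -1, 0]  → -5/2
g_5 [RRRBB]  L=[-3, -5/2]  R=[-2, -1, 0]  → -9/4
g_6 [RRRBBR]  L=[-3, -5/2]  R=[-9/4, -2, -1, 0]  → -19/8
g_7 [RRRBBRB]  L=[-3, -5/2, -19/8]  R=[-9/4, -2, -1, 0]  → -37/16
g_8 [RRRBBRBR]  L=[-3, -5/2, -19/8]  R=[-37/16, -9/4, -2, -1, 0]  → -75/32
g_9 [RRRBBRBRB]  L=[-3, -5/2, -19/8, -75/32]  R=[-37/16, -9/4, -2, -1, 0]  → -149/64
g_10 [RRRBBRBRBR]  L=[-3, -5/2, -19/8, -75/32]  R=[-149/64, -37/16, -9/4, -2, -1, 0]  → -299/128
g_11 [RRRBBRBRBRB]  L=[-3, -5/2, -19/8, -75/32, -299/128]  R=[-149/64, -37/16, -9/4, -2, -1, 0]  → -597/256
g_12 [RRRBBRBRBRBB]  L=[-3, -5/2, -19/8, -75/32, -299/128, -597/256]  R=[-149/64, -37/16, -9/4, -2, -1, 0]  → -1193/512
g_13 [RRRBBRBRBRBBB]  L=[-3, -5/2, -19/8, -75/32, -299/128, -597/256, -1193/512]  R=[-149/64, -37/16, -9/4, -2, -1, 0]  → -2385/1024
g_14 [RRRBBRBRBRBBBR]  L=[-3, -5/2, -19/8, -75/32, -299/128, -597/256, -1193/512]  R=[-2385/1024, -149/64, -37/16, -9/4, -2, -1, 0]  → -4771/2048
g_15 [RRRBBRBRBRBBBRB]  L=[-3, -5/2, -19/8, -75/32, -299/128, -597/256, -1193/512, -4771/2048]  R=[-2385/1024, -149/64, -37/16, -9/4, -2, -1, 0]  → -9541/4096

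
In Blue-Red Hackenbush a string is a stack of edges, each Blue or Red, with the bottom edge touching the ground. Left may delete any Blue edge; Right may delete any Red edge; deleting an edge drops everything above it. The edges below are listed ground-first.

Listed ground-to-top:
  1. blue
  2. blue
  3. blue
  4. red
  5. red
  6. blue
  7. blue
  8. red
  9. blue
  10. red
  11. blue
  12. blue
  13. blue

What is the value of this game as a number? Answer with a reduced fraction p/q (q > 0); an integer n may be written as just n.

G(b) = { 0 | none } = 1
G(bb) = { 0 1 | none } = 2
G(bbb) = { 0 1 2 | none } = 3
G(bbbr) = { 0 1 2 | 3 } = 5/2
G(bbbrr) = { 0 1 2 | 5/2 3 } = 9/4
G(bbbrrb) = { 0 1 2 9/4 | 5/2 3 } = 19/8
G(bbbrrbb) = { 0 1 2 9/4 19/8 | 5/2 3 } = 39/16
G(bbbrrbbr) = { 0 1 2 9/4 19/8 | 39/16 5/2 3 } = 77/32
G(bbbrrbbrb) = { 0 1 2 9/4 19/8 77/32 | 39/16 5/2 3 } = 155/64
G(bbbrrbbrbr) = { 0 1 2 9/4 19/8 77/32 | 155/64 39/16 5/2 3 } = 309/128
G(bbbrrbbrbrb) = { 0 1 2 9/4 19/8 77/32 309/128 | 155/64 39/16 5/2 3 } = 619/256
G(bbbrrbbrbrbb) = { 0 1 2 9/4 19/8 77/32 309/128 619/256 | 155/64 39/16 5/2 3 } = 1239/512
G(bbbrrbbrbrbbb) = { 0 1 2 9/4 19/8 77/32 309/128 619/256 1239/512 | 155/64 39/16 5/2 3 } = 2479/1024

2479/1024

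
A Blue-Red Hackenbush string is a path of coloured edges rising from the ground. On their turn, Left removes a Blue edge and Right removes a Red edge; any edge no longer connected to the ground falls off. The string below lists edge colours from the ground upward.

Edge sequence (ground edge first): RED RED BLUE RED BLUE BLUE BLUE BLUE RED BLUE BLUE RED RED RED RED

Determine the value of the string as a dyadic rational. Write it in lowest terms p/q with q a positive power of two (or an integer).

Prefix values for RED RED BLUE RED BLUE BLUE BLUE BLUE RED BLUE BLUE RED RED RED RED via {L|R} + simplicity:
1 of 15 · R · max L −∞ · min R 0 so -1
2 of 15 · RR · max L −∞ · min R -1 so -2
3 of 15 · RRB · max L -2 · min R -1 so -3/2
4 of 15 · RRBR · max L -2 · min R -3/2 so -7/4
5 of 15 · RRBRB · max L -7/4 · min R -3/2 so -13/8
6 of 15 · RRBRBB · max L -13/8 · min R -3/2 so -25/16
7 of 15 · RRBRBBB · max L -25/16 · min R -3/2 so -49/32
8 of 15 · RRBRBBBB · max L -49/32 · min R -3/2 so -97/64
9 of 15 · RRBRBBBBR · max L -49/32 · min R -97/64 so -195/128
10 of 15 · RRBRBBBBRB · max L -195/128 · min R -97/64 so -389/256
11 of 15 · RRBRBBBBRBB · max L -389/256 · min R -97/64 so -777/512
12 of 15 · RRBRBBBBRBBR · max L -389/256 · min R -777/512 so -1555/1024
13 of 15 · RRBRBBBBRBBRR · max L -389/256 · min R -1555/1024 so -3111/2048
14 of 15 · RRBRBBBBRBBRRR · max L -389/256 · min R -3111/2048 so -6223/4096
15 of 15 · RRBRBBBBRBBRRRR · max L -389/256 · min R -6223/4096 so -12447/8192

-12447/8192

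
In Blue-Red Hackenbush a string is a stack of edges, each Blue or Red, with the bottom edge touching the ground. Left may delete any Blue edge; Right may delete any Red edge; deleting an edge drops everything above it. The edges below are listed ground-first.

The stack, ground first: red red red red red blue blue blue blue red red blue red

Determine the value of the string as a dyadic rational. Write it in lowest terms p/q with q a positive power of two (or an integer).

1 of 13 · r · max L −∞ · min R 0 — -1
2 of 13 · rr · max L −∞ · min R -1 — -2
3 of 13 · rrr · max L −∞ · min R -2 — -3
4 of 13 · rrrr · max L −∞ · min R -3 — -4
5 of 13 · rrrrr · max L −∞ · min R -4 — -5
6 of 13 · rrrrrb · max L -5 · min R -4 — -9/2
7 of 13 · rrrrrbb · max L -9/2 · min R -4 — -17/4
8 of 13 · rrrrrbbb · max L -17/4 · min R -4 — -33/8
9 of 13 · rrrrrbbbb · max L -33/8 · min R -4 — -65/16
10 of 13 · rrrrrbbbbr · max L -33/8 · min R -65/16 — -131/32
11 of 13 · rrrrrbbbbrr · max L -33/8 · min R -131/32 — -263/64
12 of 13 · rrrrrbbbbrrb · max L -263/64 · min R -131/32 — -525/128
13 of 13 · rrrrrbbbbrrbr · max L -263/64 · min R -525/128 — -1051/256

-1051/256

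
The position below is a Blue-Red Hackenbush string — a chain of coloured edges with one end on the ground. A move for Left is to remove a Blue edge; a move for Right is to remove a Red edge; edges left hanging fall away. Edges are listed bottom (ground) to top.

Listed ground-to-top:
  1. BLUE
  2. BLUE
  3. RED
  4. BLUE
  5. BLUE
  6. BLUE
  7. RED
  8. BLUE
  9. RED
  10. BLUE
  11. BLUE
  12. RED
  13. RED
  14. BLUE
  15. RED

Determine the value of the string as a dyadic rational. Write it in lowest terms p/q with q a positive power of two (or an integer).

step 1: add BLUE to get B; options L={ 0 } R={ none } => 1
step 2: add BLUE to get BB; options L={ 0, 1 } R={ none } => 2
step 3: add RED to get BBR; options L={ 0, 1 } R={ 2 } => 3/2
step 4: add BLUE to get BBRB; options L={ 0, 1, 3/2 } R={ 2 } => 7/4
step 5: add BLUE to get BBRBB; options L={ 0, 1, 3/2, 7/4 } R={ 2 } => 15/8
step 6: add BLUE to get BBRBBB; options L={ 0, 1, 3/2, 7/4, 15/8 } R={ 2 } => 31/16
step 7: add RED to get BBRBBBR; options L={ 0, 1, 3/2, 7/4, 15/8 } R={ 31/16, 2 } => 61/32
step 8: add BLUE to get BBRBBBRB; options L={ 0, 1, 3/2, 7/4, 15/8, 61/32 } R={ 31/16, 2 } => 123/64
step 9: add RED to get BBRBBBRBR; options L={ 0, 1, 3/2, 7/4, 15/8, 61/32 } R={ 123/64, 31/16, 2 } => 245/128
step 10: add BLUE to get BBRBBBRBRB; options L={ 0, 1, 3/2, 7/4, 15/8, 61/32, 245/128 } R={ 123/64, 31/16, 2 } => 491/256
step 11: add BLUE to get BBRBBBRBRBB; options L={ 0, 1, 3/2, 7/4, 15/8, 61/32, 245/128, 491/256 } R={ 123/64, 31/16, 2 } => 983/512
step 12: add RED to get BBRBBBRBRBBR; options L={ 0, 1, 3/2, 7/4, 15/8, 61/32, 245/128, 491/256 } R={ 983/512, 123/64, 31/16, 2 } => 1965/1024
step 13: add RED to get BBRBBBRBRBBRR; options L={ 0, 1, 3/2, 7/4, 15/8, 61/32, 245/128, 491/256 } R={ 1965/1024, 983/512, 123/64, 31/16, 2 } => 3929/2048
step 14: add BLUE to get BBRBBBRBRBBRRB; options L={ 0, 1, 3/2, 7/4, 15/8, 61/32, 245/128, 491/256, 3929/2048 } R={ 1965/1024, 983/512, 123/64, 31/16, 2 } => 7859/4096
step 15: add RED to get BBRBBBRBRBBRRBR; options L={ 0, 1, 3/2, 7/4, 15/8, 61/32, 245/128, 491/256, 3929/2048 } R={ 7859/4096, 1965/1024, 983/512, 123/64, 31/16, 2 } => 15717/8192

15717/8192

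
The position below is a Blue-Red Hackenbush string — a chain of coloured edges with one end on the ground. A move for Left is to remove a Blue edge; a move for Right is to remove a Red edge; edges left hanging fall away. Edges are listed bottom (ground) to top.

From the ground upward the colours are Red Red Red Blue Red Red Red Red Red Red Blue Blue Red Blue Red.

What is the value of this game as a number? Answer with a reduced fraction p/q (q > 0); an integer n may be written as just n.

-12235/4096

Build value(s[:k]) for k = 1..15, string s = Red Red Red Blue Red Red Red Red Red Red Blue Blue Red Blue Red.
value(R) = {  | 0 } → -1
value(RR) = {  | -1; 0 } → -2
value(RRR) = {  | -2; -1; 0 } → -3
value(RRRB) = { -3 | -2; -1; 0 } → -5/2
value(RRRBR) = { -3 | -5/2; -2; -1; 0 } → -11/4
value(RRRBRR) = { -3 | -11/4; -5/2; -2; -1; 0 } → -23/8
value(RRRBRRR) = { -3 | -23/8; -11/4; -5/2; -2; -1; 0 } → -47/16
value(RRRBRRRR) = { -3 | -47/16; -23/8; -11/4; -5/2; -2; -1; 0 } → -95/32
value(RRRBRRRRR) = { -3 | -95/32; -47/16; -23/8; -11/4; -5/2; -2; -1; 0 } → -191/64
value(RRRBRRRRRR) = { -3 | -191/64; -95/32; -47/16; -23/8; -11/4; -5/2; -2; -1; 0 } → -383/128
value(RRRBRRRRRRB) = { -3; -383/128 | -191/64; -95/32; -47/16; -23/8; -11/4; -5/2; -2; -1; 0 } → -765/256
value(RRRBRRRRRRBB) = { -3; -383/128; -765/256 | -191/64; -95/32; -47/16; -23/8; -11/4; -5/2; -2; -1; 0 } → -1529/512
value(RRRBRRRRRRBBR) = { -3; -383/128; -765/256 | -1529/512; -191/64; -95/32; -47/16; -23/8; -11/4; -5/2; -2; -1; 0 } → -3059/1024
value(RRRBRRRRRRBBRB) = { -3; -383/128; -765/256; -3059/1024 | -1529/512; -191/64; -95/32; -47/16; -23/8; -11/4; -5/2; -2; -1; 0 } → -6117/2048
value(RRRBRRRRRRBBRBR) = { -3; -383/128; -765/256; -3059/1024 | -6117/2048; -1529/512; -191/64; -95/32; -47/16; -23/8; -11/4; -5/2; -2; -1; 0 } → -12235/4096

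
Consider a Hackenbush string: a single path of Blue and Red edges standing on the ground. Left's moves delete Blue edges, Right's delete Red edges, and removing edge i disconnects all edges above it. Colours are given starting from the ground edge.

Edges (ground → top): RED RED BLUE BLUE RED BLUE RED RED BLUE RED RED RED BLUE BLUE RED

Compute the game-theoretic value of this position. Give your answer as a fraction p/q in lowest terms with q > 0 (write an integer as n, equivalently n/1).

Recurse on prefixes of the 15-edge string RED RED BLUE BLUE RED BLUE RED RED BLUE RED RED RED BLUE BLUE RED:
edge 1 of 15 (RED): { ∅ | 0 } -> -1
edge 2 of 15 (RED): { ∅ | -1, 0 } -> -2
edge 3 of 15 (BLUE): { -2 | -1, 0 } -> -3/2
edge 4 of 15 (BLUE): { -2, -3/2 | -1, 0 } -> -5/4
edge 5 of 15 (RED): { -2, -3/2 | -5/4, -1, 0 } -> -11/8
edge 6 of 15 (BLUE): { -2, -3/2, -11/8 | -5/4, -1, 0 } -> -21/16
edge 7 of 15 (RED): { -2, -3/2, -11/8 | -21/16, -5/4, -1, 0 } -> -43/32
edge 8 of 15 (RED): { -2, -3/2, -11/8 | -43/32, -21/16, -5/4, -1, 0 } -> -87/64
edge 9 of 15 (BLUE): { -2, -3/2, -11/8, -87/64 | -43/32, -21/16, -5/4, -1, 0 } -> -173/128
edge 10 of 15 (RED): { -2, -3/2, -11/8, -87/64 | -173/128, -43/32, -21/16, -5/4, -1, 0 } -> -347/256
edge 11 of 15 (RED): { -2, -3/2, -11/8, -87/64 | -347/256, -173/128, -43/32, -21/16, -5/4, -1, 0 } -> -695/512
edge 12 of 15 (RED): { -2, -3/2, -11/8, -87/64 | -695/512, -347/256, -173/128, -43/32, -21/16, -5/4, -1, 0 } -> -1391/1024
edge 13 of 15 (BLUE): { -2, -3/2, -11/8, -87/64, -1391/1024 | -695/512, -347/256, -173/128, -43/32, -21/16, -5/4, -1, 0 } -> -2781/2048
edge 14 of 15 (BLUE): { -2, -3/2, -11/8, -87/64, -1391/1024, -2781/2048 | -695/512, -347/256, -173/128, -43/32, -21/16, -5/4, -1, 0 } -> -5561/4096
edge 15 of 15 (RED): { -2, -3/2, -11/8, -87/64, -1391/1024, -2781/2048 | -5561/4096, -695/512, -347/256, -173/128, -43/32, -21/16, -5/4, -1, 0 } -> -11123/8192

-11123/8192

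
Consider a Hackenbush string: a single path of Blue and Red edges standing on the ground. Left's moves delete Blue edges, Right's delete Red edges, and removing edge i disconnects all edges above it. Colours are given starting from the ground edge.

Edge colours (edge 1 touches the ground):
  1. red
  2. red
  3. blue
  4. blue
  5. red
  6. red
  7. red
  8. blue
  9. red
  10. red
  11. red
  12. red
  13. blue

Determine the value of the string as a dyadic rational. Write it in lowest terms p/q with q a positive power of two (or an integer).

-3005/2048

step 1: add red to get r; options L={ none } R={ 0 } → -1
step 2: add red to get rr; options L={ none } R={ -1,0 } → -2
step 3: add blue to get rrb; options L={ -2 } R={ -1,0 } → -3/2
step 4: add blue to get rrbb; options L={ -2,-3/2 } R={ -1,0 } → -5/4
step 5: add red to get rrbbr; options L={ -2,-3/2 } R={ -5/4,-1,0 } → -11/8
step 6: add red to get rrbbrr; options L={ -2,-3/2 } R={ -11/8,-5/4,-1,0 } → -23/16
step 7: add red to get rrbbrrr; options L={ -2,-3/2 } R={ -23/16,-11/8,-5/4,-1,0 } → -47/32
step 8: add blue to get rrbbrrrb; options L={ -2,-3/2,-47/32 } R={ -23/16,-11/8,-5/4,-1,0 } → -93/64
step 9: add red to get rrbbrrrbr; options L={ -2,-3/2,-47/32 } R={ -93/64,-23/16,-11/8,-5/4,-1,0 } → -187/128
step 10: add red to get rrbbrrrbrr; options L={ -2,-3/2,-47/32 } R={ -187/128,-93/64,-23/16,-11/8,-5/4,-1,0 } → -375/256
step 11: add red to get rrbbrrrbrrr; options L={ -2,-3/2,-47/32 } R={ -375/256,-187/128,-93/64,-23/16,-11/8,-5/4,-1,0 } → -751/512
step 12: add red to get rrbbrrrbrrrr; options L={ -2,-3/2,-47/32 } R={ -751/512,-375/256,-187/128,-93/64,-23/16,-11/8,-5/4,-1,0 } → -1503/1024
step 13: add blue to get rrbbrrrbrrrrb; options L={ -2,-3/2,-47/32,-1503/1024 } R={ -751/512,-375/256,-187/128,-93/64,-23/16,-11/8,-5/4,-1,0 } → -3005/2048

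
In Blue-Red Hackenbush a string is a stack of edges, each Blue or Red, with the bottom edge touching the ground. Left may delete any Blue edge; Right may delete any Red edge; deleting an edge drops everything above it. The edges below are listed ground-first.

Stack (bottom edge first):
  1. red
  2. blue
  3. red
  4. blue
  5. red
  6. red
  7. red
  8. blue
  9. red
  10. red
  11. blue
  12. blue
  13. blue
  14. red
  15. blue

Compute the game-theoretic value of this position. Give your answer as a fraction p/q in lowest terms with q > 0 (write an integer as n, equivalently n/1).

-11973/16384

Prefix values for red blue red blue red red red blue red red blue blue blue red blue via {L|R} + simplicity:
1 of 15 · r · max L −∞ · min R 0 → -1
2 of 15 · rb · max L -1 · min R 0 → -1/2
3 of 15 · rbr · max L -1 · min R -1/2 → -3/4
4 of 15 · rbrb · max L -3/4 · min R -1/2 → -5/8
5 of 15 · rbrbr · max L -3/4 · min R -5/8 → -11/16
6 of 15 · rbrbrr · max L -3/4 · min R -11/16 → -23/32
7 of 15 · rbrbrrr · max L -3/4 · min R -23/32 → -47/64
8 of 15 · rbrbrrrb · max L -47/64 · min R -23/32 → -93/128
9 of 15 · rbrbrrrbr · max L -47/64 · min R -93/128 → -187/256
10 of 15 · rbrbrrrbrr · max L -47/64 · min R -187/256 → -375/512
11 of 15 · rbrbrrrbrrb · max L -375/512 · min R -187/256 → -749/1024
12 of 15 · rbrbrrrbrrbb · max L -749/1024 · min R -187/256 → -1497/2048
13 of 15 · rbrbrrrbrrbbb · max L -1497/2048 · min R -187/256 → -2993/4096
14 of 15 · rbrbrrrbrrbbbr · max L -1497/2048 · min R -2993/4096 → -5987/8192
15 of 15 · rbrbrrrbrrbbbrb · max L -5987/8192 · min R -2993/4096 → -11973/16384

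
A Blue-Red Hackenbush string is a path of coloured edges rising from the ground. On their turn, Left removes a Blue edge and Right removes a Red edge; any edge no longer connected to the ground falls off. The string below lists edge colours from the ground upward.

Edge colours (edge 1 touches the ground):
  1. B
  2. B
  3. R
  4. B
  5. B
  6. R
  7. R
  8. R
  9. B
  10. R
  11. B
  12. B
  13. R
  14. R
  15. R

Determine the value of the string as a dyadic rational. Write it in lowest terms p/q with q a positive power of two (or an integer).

14513/8192

Prefix values for B B R B B R R R B R B B R R R via {L|R} + simplicity:
B: Left { 0 }, Right { none } → simplest 1
BB: Left { 0,1 }, Right { none } → simplest 2
BBR: Left { 0,1 }, Right { 2 } → simplest 3/2
BBRB: Left { 0,1,3/2 }, Right { 2 } → simplest 7/4
BBRBB: Left { 0,1,3/2,7/4 }, Right { 2 } → simplest 15/8
BBRBBR: Left { 0,1,3/2,7/4 }, Right { 15/8,2 } → simplest 29/16
BBRBBRR: Left { 0,1,3/2,7/4 }, Right { 29/16,15/8,2 } → simplest 57/32
BBRBBRRR: Left { 0,1,3/2,7/4 }, Right { 57/32,29/16,15/8,2 } → simplest 113/64
BBRBBRRRB: Left { 0,1,3/2,7/4,113/64 }, Right { 57/32,29/16,15/8,2 } → simplest 227/128
BBRBBRRRBR: Left { 0,1,3/2,7/4,113/64 }, Right { 227/128,57/32,29/16,15/8,2 } → simplest 453/256
BBRBBRRRBRB: Left { 0,1,3/2,7/4,113/64,453/256 }, Right { 227/128,57/32,29/16,15/8,2 } → simplest 907/512
BBRBBRRRBRBB: Left { 0,1,3/2,7/4,113/64,453/256,907/512 }, Right { 227/128,57/32,29/16,15/8,2 } → simplest 1815/1024
BBRBBRRRBRBBR: Left { 0,1,3/2,7/4,113/64,453/256,907/512 }, Right { 1815/1024,227/128,57/32,29/16,15/8,2 } → simplest 3629/2048
BBRBBRRRBRBBRR: Left { 0,1,3/2,7/4,113/64,453/256,907/512 }, Right { 3629/2048,1815/1024,227/128,57/32,29/16,15/8,2 } → simplest 7257/4096
BBRBBRRRBRBBRRR: Left { 0,1,3/2,7/4,113/64,453/256,907/512 }, Right { 7257/4096,3629/2048,1815/1024,227/128,57/32,29/16,15/8,2 } → simplest 14513/8192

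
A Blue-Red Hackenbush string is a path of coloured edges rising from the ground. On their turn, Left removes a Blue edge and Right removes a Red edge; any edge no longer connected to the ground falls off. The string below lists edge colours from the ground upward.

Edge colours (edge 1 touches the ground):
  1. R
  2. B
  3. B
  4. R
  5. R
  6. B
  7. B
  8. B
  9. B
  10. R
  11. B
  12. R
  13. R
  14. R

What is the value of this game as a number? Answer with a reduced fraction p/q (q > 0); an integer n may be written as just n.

Prefix values for R B B R R B B B B R B R R R via {L|R} + simplicity:
G(R) = {  | 0 } gives -1
G(RB) = { -1 | 0 } gives -1/2
G(RBB) = { -1; -1/2 | 0 } gives -1/4
G(RBBR) = { -1; -1/2 | -1/4; 0 } gives -3/8
G(RBBRR) = { -1; -1/2 | -3/8; -1/4; 0 } gives -7/16
G(RBBRRB) = { -1; -1/2; -7/16 | -3/8; -1/4; 0 } gives -13/32
G(RBBRRBB) = { -1; -1/2; -7/16; -13/32 | -3/8; -1/4; 0 } gives -25/64
G(RBBRRBBB) = { -1; -1/2; -7/16; -13/32; -25/64 | -3/8; -1/4; 0 } gives -49/128
G(RBBRRBBBB) = { -1; -1/2; -7/16; -13/32; -25/64; -49/128 | -3/8; -1/4; 0 } gives -97/256
G(RBBRRBBBBR) = { -1; -1/2; -7/16; -13/32; -25/64; -49/128 | -97/256; -3/8; -1/4; 0 } gives -195/512
G(RBBRRBBBBRB) = { -1; -1/2; -7/16; -13/32; -25/64; -49/128; -195/512 | -97/256; -3/8; -1/4; 0 } gives -389/1024
G(RBBRRBBBBRBR) = { -1; -1/2; -7/16; -13/32; -25/64; -49/128; -195/512 | -389/1024; -97/256; -3/8; -1/4; 0 } gives -779/2048
G(RBBRRBBBBRBRR) = { -1; -1/2; -7/16; -13/32; -25/64; -49/128; -195/512 | -779/2048; -389/1024; -97/256; -3/8; -1/4; 0 } gives -1559/4096
G(RBBRRBBBBRBRRR) = { -1; -1/2; -7/16; -13/32; -25/64; -49/128; -195/512 | -1559/4096; -779/2048; -389/1024; -97/256; -3/8; -1/4; 0 } gives -3119/8192

-3119/8192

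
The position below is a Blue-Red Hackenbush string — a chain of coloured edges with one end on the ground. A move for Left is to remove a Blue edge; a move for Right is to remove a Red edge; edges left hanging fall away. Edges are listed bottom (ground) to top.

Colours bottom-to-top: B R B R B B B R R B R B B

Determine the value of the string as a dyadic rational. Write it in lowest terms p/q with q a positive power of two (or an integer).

2967/4096

1 of 13 · B · max L 0 · min R +∞ => 1
2 of 13 · BR · max L 0 · min R 1 => 1/2
3 of 13 · BRB · max L 1/2 · min R 1 => 3/4
4 of 13 · BRBR · max L 1/2 · min R 3/4 => 5/8
5 of 13 · BRBRB · max L 5/8 · min R 3/4 => 11/16
6 of 13 · BRBRBB · max L 11/16 · min R 3/4 => 23/32
7 of 13 · BRBRBBB · max L 23/32 · min R 3/4 => 47/64
8 of 13 · BRBRBBBR · max L 23/32 · min R 47/64 => 93/128
9 of 13 · BRBRBBBRR · max L 23/32 · min R 93/128 => 185/256
10 of 13 · BRBRBBBRRB · max L 185/256 · min R 93/128 => 371/512
11 of 13 · BRBRBBBRRBR · max L 185/256 · min R 371/512 => 741/1024
12 of 13 · BRBRBBBRRBRB · max L 741/1024 · min R 371/512 => 1483/2048
13 of 13 · BRBRBBBRRBRBB · max L 1483/2048 · min R 371/512 => 2967/4096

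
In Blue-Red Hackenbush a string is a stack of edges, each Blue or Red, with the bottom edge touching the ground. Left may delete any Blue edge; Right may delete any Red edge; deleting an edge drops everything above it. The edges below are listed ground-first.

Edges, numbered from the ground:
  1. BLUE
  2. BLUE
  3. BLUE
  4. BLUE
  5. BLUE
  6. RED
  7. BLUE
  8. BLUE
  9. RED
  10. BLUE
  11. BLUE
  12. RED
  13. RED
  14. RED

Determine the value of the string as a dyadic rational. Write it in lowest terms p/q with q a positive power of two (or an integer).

2481/512

Recurse on prefixes of the 14-edge string BLUE BLUE BLUE BLUE BLUE RED BLUE BLUE RED BLUE BLUE RED RED RED:
B: Left { 0 }, Right { — } => simplest 1
BB: Left { 0; 1 }, Right { — } => simplest 2
BBB: Left { 0; 1; 2 }, Right { — } => simplest 3
BBBB: Left { 0; 1; 2; 3 }, Right { — } => simplest 4
BBBBB: Left { 0; 1; 2; 3; 4 }, Right { — } => simplest 5
BBBBBR: Left { 0; 1; 2; 3; 4 }, Right { 5 } => simplest 9/2
BBBBBRB: Left { 0; 1; 2; 3; 4; 9/2 }, Right { 5 } => simplest 19/4
BBBBBRBB: Left { 0; 1; 2; 3; 4; 9/2; 19/4 }, Right { 5 } => simplest 39/8
BBBBBRBBR: Left { 0; 1; 2; 3; 4; 9/2; 19/4 }, Right { 39/8; 5 } => simplest 77/16
BBBBBRBBRB: Left { 0; 1; 2; 3; 4; 9/2; 19/4; 77/16 }, Right { 39/8; 5 } => simplest 155/32
BBBBBRBBRBB: Left { 0; 1; 2; 3; 4; 9/2; 19/4; 77/16; 155/32 }, Right { 39/8; 5 } => simplest 311/64
BBBBBRBBRBBR: Left { 0; 1; 2; 3; 4; 9/2; 19/4; 77/16; 155/32 }, Right { 311/64; 39/8; 5 } => simplest 621/128
BBBBBRBBRBBRR: Left { 0; 1; 2; 3; 4; 9/2; 19/4; 77/16; 155/32 }, Right { 621/128; 311/64; 39/8; 5 } => simplest 1241/256
BBBBBRBBRBBRRR: Left { 0; 1; 2; 3; 4; 9/2; 19/4; 77/16; 155/32 }, Right { 1241/256; 621/128; 311/64; 39/8; 5 } => simplest 2481/512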